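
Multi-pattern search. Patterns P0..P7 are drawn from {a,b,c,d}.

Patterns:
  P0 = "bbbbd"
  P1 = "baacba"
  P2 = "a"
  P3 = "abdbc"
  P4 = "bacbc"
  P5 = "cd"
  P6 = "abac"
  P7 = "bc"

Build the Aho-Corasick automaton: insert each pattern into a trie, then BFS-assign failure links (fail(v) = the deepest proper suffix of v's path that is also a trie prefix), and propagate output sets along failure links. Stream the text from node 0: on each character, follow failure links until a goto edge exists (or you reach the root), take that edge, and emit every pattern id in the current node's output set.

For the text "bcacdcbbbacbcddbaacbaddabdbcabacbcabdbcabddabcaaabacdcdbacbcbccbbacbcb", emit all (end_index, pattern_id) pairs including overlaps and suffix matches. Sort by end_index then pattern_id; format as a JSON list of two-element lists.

Build automaton:
Trie nodes:
  0='ε' goto a→11 b→1 c→19
  1='b' goto a→6 b→2 c→23
  2='bb' goto b→3
  3='bbb' goto b→4
  4='bbbb' goto d→5
  5='bbbbd' goto ·  ←P0
  6='ba' goto a→7 c→16
  7='baa' goto c→8
  8='baac' goto b→9
  9='baacb' goto a→10
  10='baacba' goto ·  ←P1
  11='a' goto b→12  ←P2
  12='ab' goto a→21 d→13
  13='abd' goto b→14
  14='abdb' goto c→15
  15='abdbc' goto ·  ←P3
  16='bac' goto b→17
  17='bacb' goto c→18
  18='bacbc' goto ·  ←P4
  19='c' goto d→20
  20='cd' goto ·  ←P5
  21='aba' goto c→22
  22='abac' goto ·  ←P6
  23='bc' goto ·  ←P7

BFS fail/out derivation:
  n1('b'): parent n0 fail=0; on 'b' 0 → fail=0;  out ∅∪∅=∅
  n11('a'): parent n0 fail=0; on 'a' 0 → fail=0;  out {2}∪∅={2}
  n19('c'): parent n0 fail=0; on 'c' 0 → fail=0;  out ∅∪∅=∅
  n2('bb'): parent n1 fail=0; on 'b' 0 → fail=1;  out ∅∪∅=∅
  n6('ba'): parent n1 fail=0; on 'a' 0 → fail=11;  out ∅∪{2}={2}
  n12('ab'): parent n11 fail=0; on 'b' 0 → fail=1;  out ∅∪∅=∅
  n20('cd'): parent n19 fail=0; on 'd' 0 → fail=0;  out {5}∪∅={5}
  n23('bc'): parent n1 fail=0; on 'c' 0 → fail=19;  out {7}∪∅={7}
  n3('bbb'): parent n2 fail=1; on 'b' 1 → fail=2;  out ∅∪∅=∅
  n7('baa'): parent n6 fail=11; on 'a' 11→0 → fail=11;  out ∅∪{2}={2}
  n13('abd'): parent n12 fail=1; on 'd' 1→0 → fail=0;  out ∅∪∅=∅
  n16('bac'): parent n6 fail=11; on 'c' 11→0 → fail=19;  out ∅∪∅=∅
  n21('aba'): parent n12 fail=1; on 'a' 1 → fail=6;  out ∅∪{2}={2}
  n4('bbbb'): parent n3 fail=2; on 'b' 2 → fail=3;  out ∅∪∅=∅
  n8('baac'): parent n7 fail=11; on 'c' 11→0 → fail=19;  out ∅∪∅=∅
  n14('abdb'): parent n13 fail=0; on 'b' 0 → fail=1;  out ∅∪∅=∅
  n17('bacb'): parent n16 fail=19; on 'b' 19→0 → fail=1;  out ∅∪∅=∅
  n22('abac'): parent n21 fail=6; on 'c' 6 → fail=16;  out {6}∪∅={6}
  n5('bbbbd'): parent n4 fail=3; on 'd' 3→2→1→0 → fail=0;  out {0}∪∅={0}
  n9('baacb'): parent n8 fail=19; on 'b' 19→0 → fail=1;  out ∅∪∅=∅
  n15('abdbc'): parent n14 fail=1; on 'c' 1 → fail=23;  out {3}∪{7}={3,7}
  n18('bacbc'): parent n17 fail=1; on 'c' 1 → fail=23;  out {4}∪{7}={4,7}
  n10('baacba'): parent n9 fail=1; on 'a' 1 → fail=6;  out {1}∪{2}={1,2}

Scan:
[0] read 'b'  n0⇒n1
[1] read 'c'  n1⇒n23  emit P7@[0:1]
[2] read 'a'  n23⇒n11 (fail-walked)  emit P2@[2:2]
[3] read 'c'  n11⇒n19 (fail-walked)
[4] read 'd'  n19⇒n20  emit P5@[3:4]
[5] read 'c'  n20⇒n19 (fail-walked)
[6] read 'b'  n19⇒n1 (fail-walked)
[7] read 'b'  n1⇒n2
[8] read 'b'  n2⇒n3
[9] read 'a'  n3⇒n6 (fail-walked)  emit P2@[9:9]
[10] read 'c'  n6⇒n16
[11] read 'b'  n16⇒n17
[12] read 'c'  n17⇒n18  emit P4@[8:12],P7@[11:12]
[13] read 'd'  n18⇒n20 (fail-walked)  emit P5@[12:13]
[14] read 'd'  n20⇒n0 (fail-walked)
[15] read 'b'  n0⇒n1
[16] read 'a'  n1⇒n6  emit P2@[16:16]
[17] read 'a'  n6⇒n7  emit P2@[17:17]
[18] read 'c'  n7⇒n8
[19] read 'b'  n8⇒n9
[20] read 'a'  n9⇒n10  emit P1@[15:20],P2@[20:20]
[21] read 'd'  n10⇒n0 (fail-walked)
[22] read 'd'  n0⇒n0
[23] read 'a'  n0⇒n11  emit P2@[23:23]
[24] read 'b'  n11⇒n12
[25] read 'd'  n12⇒n13
[26] read 'b'  n13⇒n14
[27] read 'c'  n14⇒n15  emit P3@[23:27],P7@[26:27]
[28] read 'a'  n15⇒n11 (fail-walked)  emit P2@[28:28]
[29] read 'b'  n11⇒n12
[30] read 'a'  n12⇒n21  emit P2@[30:30]
[31] read 'c'  n21⇒n22  emit P6@[28:31]
[32] read 'b'  n22⇒n17 (fail-walked)
[33] read 'c'  n17⇒n18  emit P4@[29:33],P7@[32:33]
[34] read 'a'  n18⇒n11 (fail-walked)  emit P2@[34:34]
[35] read 'b'  n11⇒n12
[36] read 'd'  n12⇒n13
[37] read 'b'  n13⇒n14
[38] read 'c'  n14⇒n15  emit P3@[34:38],P7@[37:38]
[39] read 'a'  n15⇒n11 (fail-walked)  emit P2@[39:39]
[40] read 'b'  n11⇒n12
[41] read 'd'  n12⇒n13
[42] read 'd'  n13⇒n0 (fail-walked)
[43] read 'a'  n0⇒n11  emit P2@[43:43]
[44] read 'b'  n11⇒n12
[45] read 'c'  n12⇒n23 (fail-walked)  emit P7@[44:45]
[46] read 'a'  n23⇒n11 (fail-walked)  emit P2@[46:46]
[47] read 'a'  n11⇒n11 (fail-walked)  emit P2@[47:47]
[48] read 'a'  n11⇒n11 (fail-walked)  emit P2@[48:48]
[49] read 'b'  n11⇒n12
[50] read 'a'  n12⇒n21  emit P2@[50:50]
[51] read 'c'  n21⇒n22  emit P6@[48:51]
[52] read 'd'  n22⇒n20 (fail-walked)  emit P5@[51:52]
[53] read 'c'  n20⇒n19 (fail-walked)
[54] read 'd'  n19⇒n20  emit P5@[53:54]
[55] read 'b'  n20⇒n1 (fail-walked)
[56] read 'a'  n1⇒n6  emit P2@[56:56]
[57] read 'c'  n6⇒n16
[58] read 'b'  n16⇒n17
[59] read 'c'  n17⇒n18  emit P4@[55:59],P7@[58:59]
[60] read 'b'  n18⇒n1 (fail-walked)
[61] read 'c'  n1⇒n23  emit P7@[60:61]
[62] read 'c'  n23⇒n19 (fail-walked)
[63] read 'b'  n19⇒n1 (fail-walked)
[64] read 'b'  n1⇒n2
[65] read 'a'  n2⇒n6 (fail-walked)  emit P2@[65:65]
[66] read 'c'  n6⇒n16
[67] read 'b'  n16⇒n17
[68] read 'c'  n17⇒n18  emit P4@[64:68],P7@[67:68]
[69] read 'b'  n18⇒n1 (fail-walked)

Matches: [[1,7],[2,2],[4,5],[9,2],[12,4],[12,7],[13,5],[16,2],[17,2],[20,1],[20,2],[23,2],[27,3],[27,7],[28,2],[30,2],[31,6],[33,4],[33,7],[34,2],[38,3],[38,7],[39,2],[43,2],[45,7],[46,2],[47,2],[48,2],[50,2],[51,6],[52,5],[54,5],[56,2],[59,4],[59,7],[61,7],[65,2],[68,4],[68,7]]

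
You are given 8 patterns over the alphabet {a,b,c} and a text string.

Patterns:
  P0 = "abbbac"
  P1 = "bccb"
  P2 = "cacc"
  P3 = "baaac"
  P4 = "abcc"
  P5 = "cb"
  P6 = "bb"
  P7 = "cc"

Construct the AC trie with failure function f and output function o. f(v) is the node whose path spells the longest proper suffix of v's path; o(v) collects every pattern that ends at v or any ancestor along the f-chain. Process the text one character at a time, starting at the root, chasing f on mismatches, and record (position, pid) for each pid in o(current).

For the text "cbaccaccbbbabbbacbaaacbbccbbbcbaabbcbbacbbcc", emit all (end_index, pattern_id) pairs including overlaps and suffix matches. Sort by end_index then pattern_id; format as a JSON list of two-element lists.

Build automaton:
Trie nodes:
  n0 'ε': a→1 b→7 c→11
  n1 'a': b→2
  n2 'ab': b→3 c→19
  n3 'abb': b→4
  n4 'abbb': a→5
  n5 'abbba': c→6
  n6 'abbbac': ·  ←P0
  n7 'b': a→15 b→22 c→8
  n8 'bc': c→9
  n9 'bcc': b→10
  n10 'bccb': ·  ←P1
  n11 'c': a→12 b→21 c→23
  n12 'ca': c→13
  n13 'cac': c→14
  n14 'cacc': ·  ←P2
  n15 'ba': a→16
  n16 'baa': a→17
  n17 'baaa': c→18
  n18 'baaac': ·  ←P3
  n19 'abc': c→20
  n20 'abcc': ·  ←P4
  n21 'cb': ·  ←P5
  n22 'bb': ·  ←P6
  n23 'cc': ·  ←P7

Failure links (BFS by depth):
  fail(1) 'a': from fail(0)=0 chase 'a': 0 ⇒ 0;  out=∅∪out(0)=∅
  fail(7) 'b': from fail(0)=0 chase 'b': 0 ⇒ 0;  out=∅∪out(0)=∅
  fail(11) 'c': from fail(0)=0 chase 'c': 0 ⇒ 0;  out=∅∪out(0)=∅
  fail(2) 'ab': from fail(1)=0 chase 'b': 0 ⇒ 7;  out=∅∪out(7)=∅
  fail(8) 'bc': from fail(7)=0 chase 'c': 0 ⇒ 11;  out=∅∪out(11)=∅
  fail(12) 'ca': from fail(11)=0 chase 'a': 0 ⇒ 1;  out=∅∪out(1)=∅
  fail(15) 'ba': from fail(7)=0 chase 'a': 0 ⇒ 1;  out=∅∪out(1)=∅
  fail(21) 'cb': from fail(11)=0 chase 'b': 0 ⇒ 7;  out={5}∪out(7)={5}
  fail(22) 'bb': from fail(7)=0 chase 'b': 0 ⇒ 7;  out={6}∪out(7)={6}
  fail(23) 'cc': from fail(11)=0 chase 'c': 0 ⇒ 11;  out={7}∪out(11)={7}
  fail(3) 'abb': from fail(2)=7 chase 'b': 7 ⇒ 22;  out=∅∪out(22)={6}
  fail(9) 'bcc': from fail(8)=11 chase 'c': 11 ⇒ 23;  out=∅∪out(23)={7}
  fail(13) 'cac': from fail(12)=1 chase 'c': 1→0 ⇒ 11;  out=∅∪out(11)=∅
  fail(16) 'baa': from fail(15)=1 chase 'a': 1→0 ⇒ 1;  out=∅∪out(1)=∅
  fail(19) 'abc': from fail(2)=7 chase 'c': 7 ⇒ 8;  out=∅∪out(8)=∅
  fail(4) 'abbb': from fail(3)=22 chase 'b': 22→7 ⇒ 22;  out=∅∪out(22)={6}
  fail(10) 'bccb': from fail(9)=23 chase 'b': 23→11 ⇒ 21;  out={1}∪out(21)={1,5}
  fail(14) 'cacc': from fail(13)=11 chase 'c': 11 ⇒ 23;  out={2}∪out(23)={2,7}
  fail(17) 'baaa': from fail(16)=1 chase 'a': 1→0 ⇒ 1;  out=∅∪out(1)=∅
  fail(20) 'abcc': from fail(19)=8 chase 'c': 8 ⇒ 9;  out={4}∪out(9)={4,7}
  fail(5) 'abbba': from fail(4)=22 chase 'a': 22→7 ⇒ 15;  out=∅∪out(15)=∅
  fail(18) 'baaac': from fail(17)=1 chase 'c': 1→0 ⇒ 11;  out={3}∪out(11)={3}
  fail(6) 'abbbac': from fail(5)=15 chase 'c': 15→1→0 ⇒ 11;  out={0}∪out(11)={0}

Run:
i=0 'c': node 0→11
i=1 'b': node 11→21  emit P5@[0:1]
i=2 'a': node 21→15 (via fail)
i=3 'c': node 15→11 (via fail)
i=4 'c': node 11→23  emit P7@[3:4]
i=5 'a': node 23→12 (via fail)
i=6 'c': node 12→13
i=7 'c': node 13→14  emit P2@[4:7],P7@[6:7]
i=8 'b': node 14→21 (via fail)  emit P5@[7:8]
i=9 'b': node 21→22 (via fail)  emit P6@[8:9]
i=10 'b': node 22→22 (via fail)  emit P6@[9:10]
i=11 'a': node 22→15 (via fail)
i=12 'b': node 15→2 (via fail)
i=13 'b': node 2→3  emit P6@[12:13]
i=14 'b': node 3→4  emit P6@[13:14]
i=15 'a': node 4→5
i=16 'c': node 5→6  emit P0@[11:16]
i=17 'b': node 6→21 (via fail)  emit P5@[16:17]
i=18 'a': node 21→15 (via fail)
i=19 'a': node 15→16
i=20 'a': node 16→17
i=21 'c': node 17→18  emit P3@[17:21]
i=22 'b': node 18→21 (via fail)  emit P5@[21:22]
i=23 'b': node 21→22 (via fail)  emit P6@[22:23]
i=24 'c': node 22→8 (via fail)
i=25 'c': node 8→9  emit P7@[24:25]
i=26 'b': node 9→10  emit P1@[23:26],P5@[25:26]
i=27 'b': node 10→22 (via fail)  emit P6@[26:27]
i=28 'b': node 22→22 (via fail)  emit P6@[27:28]
i=29 'c': node 22→8 (via fail)
i=30 'b': node 8→21 (via fail)  emit P5@[29:30]
i=31 'a': node 21→15 (via fail)
i=32 'a': node 15→16
i=33 'b': node 16→2 (via fail)
i=34 'b': node 2→3  emit P6@[33:34]
i=35 'c': node 3→8 (via fail)
i=36 'b': node 8→21 (via fail)  emit P5@[35:36]
i=37 'b': node 21→22 (via fail)  emit P6@[36:37]
i=38 'a': node 22→15 (via fail)
i=39 'c': node 15→11 (via fail)
i=40 'b': node 11→21  emit P5@[39:40]
i=41 'b': node 21→22 (via fail)  emit P6@[40:41]
i=42 'c': node 22→8 (via fail)
i=43 'c': node 8→9  emit P7@[42:43]

Result: [[1,5],[4,7],[7,2],[7,7],[8,5],[9,6],[10,6],[13,6],[14,6],[16,0],[17,5],[21,3],[22,5],[23,6],[25,7],[26,1],[26,5],[27,6],[28,6],[30,5],[34,6],[36,5],[37,6],[40,5],[41,6],[43,7]]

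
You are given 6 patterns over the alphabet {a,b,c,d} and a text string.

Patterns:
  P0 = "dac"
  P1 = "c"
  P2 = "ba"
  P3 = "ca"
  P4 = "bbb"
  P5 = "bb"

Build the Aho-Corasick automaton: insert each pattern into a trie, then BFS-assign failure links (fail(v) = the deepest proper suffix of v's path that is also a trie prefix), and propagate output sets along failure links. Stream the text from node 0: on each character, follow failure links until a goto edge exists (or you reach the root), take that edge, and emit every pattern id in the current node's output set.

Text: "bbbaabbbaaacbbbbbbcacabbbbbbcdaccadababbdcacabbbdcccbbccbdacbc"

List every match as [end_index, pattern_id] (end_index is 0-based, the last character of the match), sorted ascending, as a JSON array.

Construct AC machine:
Trie (insert patterns):
  n0 'ε': b→5 c→4 d→1
  n1 'd': a→2
  n2 'da': c→3
  n3 'dac': ·  ←P0
  n4 'c': a→7  ←P1
  n5 'b': a→6 b→8
  n6 'ba': ·  ←P2
  n7 'ca': ·  ←P3
  n8 'bb': b→9  ←P5
  n9 'bbb': ·  ←P4

BFS fail/out derivation:
  n1('d'): parent n0 fail=0; on 'd' 0 → fail=0;  out ∅∪∅=∅
  n4('c'): parent n0 fail=0; on 'c' 0 → fail=0;  out {1}∪∅={1}
  n5('b'): parent n0 fail=0; on 'b' 0 → fail=0;  out ∅∪∅=∅
  n2('da'): parent n1 fail=0; on 'a' 0 → fail=0;  out ∅∪∅=∅
  n6('ba'): parent n5 fail=0; on 'a' 0 → fail=0;  out {2}∪∅={2}
  n7('ca'): parent n4 fail=0; on 'a' 0 → fail=0;  out {3}∪∅={3}
  n8('bb'): parent n5 fail=0; on 'b' 0 → fail=5;  out {5}∪∅={5}
  n3('dac'): parent n2 fail=0; on 'c' 0 → fail=4;  out {0}∪{1}={0,1}
  n9('bbb'): parent n8 fail=5; on 'b' 5 → fail=8;  out {4}∪{5}={4,5}

Run:
[0] read 'b'  n0⇒n5
[1] read 'b'  n5⇒n8  emit P5@[0:1]
[2] read 'b'  n8⇒n9  emit P4@[0:2],P5@[1:2]
[3] read 'a'  n9⇒n6 (fail-walked)  emit P2@[2:3]
[4] read 'a'  n6⇒n0 (fail-walked)
[5] read 'b'  n0⇒n5
[6] read 'b'  n5⇒n8  emit P5@[5:6]
[7] read 'b'  n8⇒n9  emit P4@[5:7],P5@[6:7]
[8] read 'a'  n9⇒n6 (fail-walked)  emit P2@[7:8]
[9] read 'a'  n6⇒n0 (fail-walked)
[10] read 'a'  n0⇒n0
[11] read 'c'  n0⇒n4  emit P1@[11:11]
[12] read 'b'  n4⇒n5 (fail-walked)
[13] read 'b'  n5⇒n8  emit P5@[12:13]
[14] read 'b'  n8⇒n9  emit P4@[12:14],P5@[13:14]
[15] read 'b'  n9⇒n9 (fail-walked)  emit P4@[13:15],P5@[14:15]
[16] read 'b'  n9⇒n9 (fail-walked)  emit P4@[14:16],P5@[15:16]
[17] read 'b'  n9⇒n9 (fail-walked)  emit P4@[15:17],P5@[16:17]
[18] read 'c'  n9⇒n4 (fail-walked)  emit P1@[18:18]
[19] read 'a'  n4⇒n7  emit P3@[18:19]
[20] read 'c'  n7⇒n4 (fail-walked)  emit P1@[20:20]
[21] read 'a'  n4⇒n7  emit P3@[20:21]
[22] read 'b'  n7⇒n5 (fail-walked)
[23] read 'b'  n5⇒n8  emit P5@[22:23]
[24] read 'b'  n8⇒n9  emit P4@[22:24],P5@[23:24]
[25] read 'b'  n9⇒n9 (fail-walked)  emit P4@[23:25],P5@[24:25]
[26] read 'b'  n9⇒n9 (fail-walked)  emit P4@[24:26],P5@[25:26]
[27] read 'b'  n9⇒n9 (fail-walked)  emit P4@[25:27],P5@[26:27]
[28] read 'c'  n9⇒n4 (fail-walked)  emit P1@[28:28]
[29] read 'd'  n4⇒n1 (fail-walked)
[30] read 'a'  n1⇒n2
[31] read 'c'  n2⇒n3  emit P0@[29:31],P1@[31:31]
[32] read 'c'  n3⇒n4 (fail-walked)  emit P1@[32:32]
[33] read 'a'  n4⇒n7  emit P3@[32:33]
[34] read 'd'  n7⇒n1 (fail-walked)
[35] read 'a'  n1⇒n2
[36] read 'b'  n2⇒n5 (fail-walked)
[37] read 'a'  n5⇒n6  emit P2@[36:37]
[38] read 'b'  n6⇒n5 (fail-walked)
[39] read 'b'  n5⇒n8  emit P5@[38:39]
[40] read 'd'  n8⇒n1 (fail-walked)
[41] read 'c'  n1⇒n4 (fail-walked)  emit P1@[41:41]
[42] read 'a'  n4⇒n7  emit P3@[41:42]
[43] read 'c'  n7⇒n4 (fail-walked)  emit P1@[43:43]
[44] read 'a'  n4⇒n7  emit P3@[43:44]
[45] read 'b'  n7⇒n5 (fail-walked)
[46] read 'b'  n5⇒n8  emit P5@[45:46]
[47] read 'b'  n8⇒n9  emit P4@[45:47],P5@[46:47]
[48] read 'd'  n9⇒n1 (fail-walked)
[49] read 'c'  n1⇒n4 (fail-walked)  emit P1@[49:49]
[50] read 'c'  n4⇒n4 (fail-walked)  emit P1@[50:50]
[51] read 'c'  n4⇒n4 (fail-walked)  emit P1@[51:51]
[52] read 'b'  n4⇒n5 (fail-walked)
[53] read 'b'  n5⇒n8  emit P5@[52:53]
[54] read 'c'  n8⇒n4 (fail-walked)  emit P1@[54:54]
[55] read 'c'  n4⇒n4 (fail-walked)  emit P1@[55:55]
[56] read 'b'  n4⇒n5 (fail-walked)
[57] read 'd'  n5⇒n1 (fail-walked)
[58] read 'a'  n1⇒n2
[59] read 'c'  n2⇒n3  emit P0@[57:59],P1@[59:59]
[60] read 'b'  n3⇒n5 (fail-walked)
[61] read 'c'  n5⇒n4 (fail-walked)  emit P1@[61:61]

All matches (sorted): [[1,5],[2,4],[2,5],[3,2],[6,5],[7,4],[7,5],[8,2],[11,1],[13,5],[14,4],[14,5],[15,4],[15,5],[16,4],[16,5],[17,4],[17,5],[18,1],[19,3],[20,1],[21,3],[23,5],[24,4],[24,5],[25,4],[25,5],[26,4],[26,5],[27,4],[27,5],[28,1],[31,0],[31,1],[32,1],[33,3],[37,2],[39,5],[41,1],[42,3],[43,1],[44,3],[46,5],[47,4],[47,5],[49,1],[50,1],[51,1],[53,5],[54,1],[55,1],[59,0],[59,1],[61,1]]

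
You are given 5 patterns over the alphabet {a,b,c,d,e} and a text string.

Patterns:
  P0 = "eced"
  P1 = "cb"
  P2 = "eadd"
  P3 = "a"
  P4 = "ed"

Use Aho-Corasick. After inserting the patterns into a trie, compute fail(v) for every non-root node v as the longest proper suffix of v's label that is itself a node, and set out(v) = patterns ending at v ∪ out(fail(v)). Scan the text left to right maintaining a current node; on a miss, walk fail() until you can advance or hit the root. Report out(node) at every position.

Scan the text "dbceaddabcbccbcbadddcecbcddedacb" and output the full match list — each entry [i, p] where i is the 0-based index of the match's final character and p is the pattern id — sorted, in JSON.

Build automaton:
Trie (insert patterns):
  n0 'ε': a→10 c→5 e→1
  n1 'e': a→7 c→2 d→11
  n2 'ec': e→3
  n3 'ece': d→4
  n4 'eced': ·  ←P0
  n5 'c': b→6
  n6 'cb': ·  ←P1
  n7 'ea': d→8
  n8 'ead': d→9
  n9 'eadd': ·  ←P2
  n10 'a': ·  ←P3
  n11 'ed': ·  ←P4

BFS fail/out derivation:
  fail(1) 'e': from fail(0)=0 chase 'e': 0 ⇒ 0;  out=∅∪out(0)=∅
  fail(5) 'c': from fail(0)=0 chase 'c': 0 ⇒ 0;  out=∅∪out(0)=∅
  fail(10) 'a': from fail(0)=0 chase 'a': 0 ⇒ 0;  out={3}∪out(0)={3}
  fail(2) 'ec': from fail(1)=0 chase 'c': 0 ⇒ 5;  out=∅∪out(5)=∅
  fail(6) 'cb': from fail(5)=0 chase 'b': 0 ⇒ 0;  out={1}∪out(0)={1}
  fail(7) 'ea': from fail(1)=0 chase 'a': 0 ⇒ 10;  out=∅∪out(10)={3}
  fail(11) 'ed': from fail(1)=0 chase 'd': 0 ⇒ 0;  out={4}∪out(0)={4}
  fail(3) 'ece': from fail(2)=5 chase 'e': 5→0 ⇒ 1;  out=∅∪out(1)=∅
  fail(8) 'ead': from fail(7)=10 chase 'd': 10→0 ⇒ 0;  out=∅∪out(0)=∅
  fail(4) 'eced': from fail(3)=1 chase 'd': 1 ⇒ 11;  out={0}∪out(11)={0,4}
  fail(9) 'eadd': from fail(8)=0 chase 'd': 0 ⇒ 0;  out={2}∪out(0)={2}

Run:
[0] read 'd'  n0⇒n0
[1] read 'b'  n0⇒n0
[2] read 'c'  n0⇒n5
[3] read 'e'  n5⇒n1 (via fail)
[4] read 'a'  n1⇒n7  → match P3@[4:4]
[5] read 'd'  n7⇒n8
[6] read 'd'  n8⇒n9  → match P2@[3:6]
[7] read 'a'  n9⇒n10 (via fail)  → match P3@[7:7]
[8] read 'b'  n10⇒n0 (via fail)
[9] read 'c'  n0⇒n5
[10] read 'b'  n5⇒n6  → match P1@[9:10]
[11] read 'c'  n6⇒n5 (via fail)
[12] read 'c'  n5⇒n5 (via fail)
[13] read 'b'  n5⇒n6  → match P1@[12:13]
[14] read 'c'  n6⇒n5 (via fail)
[15] read 'b'  n5⇒n6  → match P1@[14:15]
[16] read 'a'  n6⇒n10 (via fail)  → match P3@[16:16]
[17] read 'd'  n10⇒n0 (via fail)
[18] read 'd'  n0⇒n0
[19] read 'd'  n0⇒n0
[20] read 'c'  n0⇒n5
[21] read 'e'  n5⇒n1 (via fail)
[22] read 'c'  n1⇒n2
[23] read 'b'  n2⇒n6 (via fail)  → match P1@[22:23]
[24] read 'c'  n6⇒n5 (via fail)
[25] read 'd'  n5⇒n0 (via fail)
[26] read 'd'  n0⇒n0
[27] read 'e'  n0⇒n1
[28] read 'd'  n1⇒n11  → match P4@[27:28]
[29] read 'a'  n11⇒n10 (via fail)  → match P3@[29:29]
[30] read 'c'  n10⇒n5 (via fail)
[31] read 'b'  n5⇒n6  → match P1@[30:31]

All matches (sorted): [[4,3],[6,2],[7,3],[10,1],[13,1],[15,1],[16,3],[23,1],[28,4],[29,3],[31,1]]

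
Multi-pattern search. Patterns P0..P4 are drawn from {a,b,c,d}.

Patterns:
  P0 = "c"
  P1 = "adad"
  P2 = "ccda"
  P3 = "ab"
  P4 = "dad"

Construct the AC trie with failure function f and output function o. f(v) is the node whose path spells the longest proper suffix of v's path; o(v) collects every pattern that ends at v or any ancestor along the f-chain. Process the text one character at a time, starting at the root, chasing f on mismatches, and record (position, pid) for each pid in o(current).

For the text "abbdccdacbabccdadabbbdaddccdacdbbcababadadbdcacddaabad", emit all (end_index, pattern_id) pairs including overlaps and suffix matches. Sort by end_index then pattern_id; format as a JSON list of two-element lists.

Build automaton:
Trie (insert patterns):
  n0 'ε': a→2 c→1 d→10
  n1 'c': c→6  [P0 ends]
  n2 'a': b→9 d→3
  n3 'ad': a→4
  n4 'ada': d→5
  n5 'adad': ·  [P1 ends]
  n6 'cc': d→7
  n7 'ccd': a→8
  n8 'ccda': ·  [P2 ends]
  n9 'ab': ·  [P3 ends]
  n10 'd': a→11
  n11 'da': d→12
  n12 'dad': ·  [P4 ends]

BFS fail/out derivation:
  n1('c'): parent n0 fail=0; on 'c' 0 → fail=0;  out {0}∪∅={0}
  n2('a'): parent n0 fail=0; on 'a' 0 → fail=0;  out ∅∪∅=∅
  n10('d'): parent n0 fail=0; on 'd' 0 → fail=0;  out ∅∪∅=∅
  n3('ad'): parent n2 fail=0; on 'd' 0 → fail=10;  out ∅∪∅=∅
  n6('cc'): parent n1 fail=0; on 'c' 0 → fail=1;  out ∅∪{0}={0}
  n9('ab'): parent n2 fail=0; on 'b' 0 → fail=0;  out {3}∪∅={3}
  n11('da'): parent n10 fail=0; on 'a' 0 → fail=2;  out ∅∪∅=∅
  n4('ada'): parent n3 fail=10; on 'a' 10 → fail=11;  out ∅∪∅=∅
  n7('ccd'): parent n6 fail=1; on 'd' 1→0 → fail=10;  out ∅∪∅=∅
  n12('dad'): parent n11 fail=2; on 'd' 2 → fail=3;  out {4}∪∅={4}
  n5('adad'): parent n4 fail=11; on 'd' 11 → fail=12;  out {1}∪{4}={1,4}
  n8('ccda'): parent n7 fail=10; on 'a' 10 → fail=11;  out {2}∪∅={2}

Scan:
pos 0 'a': at 2
pos 1 'b': at 9  ** P3@[0:1]
pos 2 'b': at 0 (fail-walked)
pos 3 'd': at 10
pos 4 'c': at 1 (fail-walked)  ** P0@[4:4]
pos 5 'c': at 6  ** P0@[5:5]
pos 6 'd': at 7
pos 7 'a': at 8  ** P2@[4:7]
pos 8 'c': at 1 (fail-walked)  ** P0@[8:8]
pos 9 'b': at 0 (fail-walked)
pos 10 'a': at 2
pos 11 'b': at 9  ** P3@[10:11]
pos 12 'c': at 1 (fail-walked)  ** P0@[12:12]
pos 13 'c': at 6  ** P0@[13:13]
pos 14 'd': at 7
pos 15 'a': at 8  ** P2@[12:15]
pos 16 'd': at 12 (fail-walked)  ** P4@[14:16]
pos 17 'a': at 4 (fail-walked)
pos 18 'b': at 9 (fail-walked)  ** P3@[17:18]
pos 19 'b': at 0 (fail-walked)
pos 20 'b': at 0
pos 21 'd': at 10
pos 22 'a': at 11
pos 23 'd': at 12  ** P4@[21:23]
pos 24 'd': at 10 (fail-walked)
pos 25 'c': at 1 (fail-walked)  ** P0@[25:25]
pos 26 'c': at 6  ** P0@[26:26]
pos 27 'd': at 7
pos 28 'a': at 8  ** P2@[25:28]
pos 29 'c': at 1 (fail-walked)  ** P0@[29:29]
pos 30 'd': at 10 (fail-walked)
pos 31 'b': at 0 (fail-walked)
pos 32 'b': at 0
pos 33 'c': at 1  ** P0@[33:33]
pos 34 'a': at 2 (fail-walked)
pos 35 'b': at 9  ** P3@[34:35]
pos 36 'a': at 2 (fail-walked)
pos 37 'b': at 9  ** P3@[36:37]
pos 38 'a': at 2 (fail-walked)
pos 39 'd': at 3
pos 40 'a': at 4
pos 41 'd': at 5  ** P1@[38:41],P4@[39:41]
pos 42 'b': at 0 (fail-walked)
pos 43 'd': at 10
pos 44 'c': at 1 (fail-walked)  ** P0@[44:44]
pos 45 'a': at 2 (fail-walked)
pos 46 'c': at 1 (fail-walked)  ** P0@[46:46]
pos 47 'd': at 10 (fail-walked)
pos 48 'd': at 10 (fail-walked)
pos 49 'a': at 11
pos 50 'a': at 2 (fail-walked)
pos 51 'b': at 9  ** P3@[50:51]
pos 52 'a': at 2 (fail-walked)
pos 53 'd': at 3

Result: [[1,3],[4,0],[5,0],[7,2],[8,0],[11,3],[12,0],[13,0],[15,2],[16,4],[18,3],[23,4],[25,0],[26,0],[28,2],[29,0],[33,0],[35,3],[37,3],[41,1],[41,4],[44,0],[46,0],[51,3]]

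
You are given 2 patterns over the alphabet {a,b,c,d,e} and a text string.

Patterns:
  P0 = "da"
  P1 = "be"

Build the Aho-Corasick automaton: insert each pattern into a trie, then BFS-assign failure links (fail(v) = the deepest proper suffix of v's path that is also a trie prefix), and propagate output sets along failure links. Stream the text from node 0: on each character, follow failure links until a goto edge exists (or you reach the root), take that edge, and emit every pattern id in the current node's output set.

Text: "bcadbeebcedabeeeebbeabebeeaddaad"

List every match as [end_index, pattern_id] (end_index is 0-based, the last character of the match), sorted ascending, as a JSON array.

Build:
Trie nodes:
  n0 'ε': b→3 d→1
  n1 'd': a→2
  n2 'da': ·  ←P0
  n3 'b': e→4
  n4 'be': ·  ←P1

Failure links (BFS by depth):
  fail(1) 'd': from fail(0)=0 chase 'd': 0 ⇒ 0;  out=∅∪out(0)=∅
  fail(3) 'b': from fail(0)=0 chase 'b': 0 ⇒ 0;  out=∅∪out(0)=∅
  fail(2) 'da': from fail(1)=0 chase 'a': 0 ⇒ 0;  out={0}∪out(0)={0}
  fail(4) 'be': from fail(3)=0 chase 'e': 0 ⇒ 0;  out={1}∪out(0)={1}

Scan:
[0] read 'b'  n0⇒n3
[1] read 'c'  n3⇒n0 ·f
[2] read 'a'  n0⇒n0
[3] read 'd'  n0⇒n1
[4] read 'b'  n1⇒n3 ·f
[5] read 'e'  n3⇒n4  ** P1@[4:5]
[6] read 'e'  n4⇒n0 ·f
[7] read 'b'  n0⇒n3
[8] read 'c'  n3⇒n0 ·f
[9] read 'e'  n0⇒n0
[10] read 'd'  n0⇒n1
[11] read 'a'  n1⇒n2  ** P0@[10:11]
[12] read 'b'  n2⇒n3 ·f
[13] read 'e'  n3⇒n4  ** P1@[12:13]
[14] read 'e'  n4⇒n0 ·f
[15] read 'e'  n0⇒n0
[16] read 'e'  n0⇒n0
[17] read 'b'  n0⇒n3
[18] read 'b'  n3⇒n3 ·f
[19] read 'e'  n3⇒n4  ** P1@[18:19]
[20] read 'a'  n4⇒n0 ·f
[21] read 'b'  n0⇒n3
[22] read 'e'  n3⇒n4  ** P1@[21:22]
[23] read 'b'  n4⇒n3 ·f
[24] read 'e'  n3⇒n4  ** P1@[23:24]
[25] read 'e'  n4⇒n0 ·f
[26] read 'a'  n0⇒n0
[27] read 'd'  n0⇒n1
[28] read 'd'  n1⇒n1 ·f
[29] read 'a'  n1⇒n2  ** P0@[28:29]
[30] read 'a'  n2⇒n0 ·f
[31] read 'd'  n0⇒n1

All matches (sorted): [[5,1],[11,0],[13,1],[19,1],[22,1],[24,1],[29,0]]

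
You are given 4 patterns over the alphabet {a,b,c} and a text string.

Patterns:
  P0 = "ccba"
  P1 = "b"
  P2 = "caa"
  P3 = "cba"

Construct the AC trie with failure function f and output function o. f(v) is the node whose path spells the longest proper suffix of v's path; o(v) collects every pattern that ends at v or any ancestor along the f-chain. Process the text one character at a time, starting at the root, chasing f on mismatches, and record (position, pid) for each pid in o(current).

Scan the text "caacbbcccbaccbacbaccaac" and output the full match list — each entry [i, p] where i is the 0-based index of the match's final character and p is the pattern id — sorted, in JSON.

Build automaton:
Trie nodes:
  n0 'ε': b→5 c→1
  n1 'c': a→6 b→8 c→2
  n2 'cc': b→3
  n3 'ccb': a→4
  n4 'ccba': ·  ←P0
  n5 'b': ·  ←P1
  n6 'ca': a→7
  n7 'caa': ·  ←P2
  n8 'cb': a→9
  n9 'cba': ·  ←P3

Failure links (BFS by depth):
  n1('c'): parent n0 fail=0; on 'c' 0 → fail=0;  out ∅∪∅=∅
  n5('b'): parent n0 fail=0; on 'b' 0 → fail=0;  out {1}∪∅={1}
  n2('cc'): parent n1 fail=0; on 'c' 0 → fail=1;  out ∅∪∅=∅
  n6('ca'): parent n1 fail=0; on 'a' 0 → fail=0;  out ∅∪∅=∅
  n8('cb'): parent n1 fail=0; on 'b' 0 → fail=5;  out ∅∪{1}={1}
  n3('ccb'): parent n2 fail=1; on 'b' 1 → fail=8;  out ∅∪{1}={1}
  n7('caa'): parent n6 fail=0; on 'a' 0 → fail=0;  out {2}∪∅={2}
  n9('cba'): parent n8 fail=5; on 'a' 5→0 → fail=0;  out {3}∪∅={3}
  n4('ccba'): parent n3 fail=8; on 'a' 8 → fail=9;  out {0}∪{3}={0,3}

Run:
pos 0 'c': at 1
pos 1 'a': at 6
pos 2 'a': at 7  → match P2@[0:2]
pos 3 'c': at 1 (via fail)
pos 4 'b': at 8  → match P1@[4:4]
pos 5 'b': at 5 (via fail)  → match P1@[5:5]
pos 6 'c': at 1 (via fail)
pos 7 'c': at 2
pos 8 'c': at 2 (via fail)
pos 9 'b': at 3  → match P1@[9:9]
pos 10 'a': at 4  → match P0@[7:10],P3@[8:10]
pos 11 'c': at 1 (via fail)
pos 12 'c': at 2
pos 13 'b': at 3  → match P1@[13:13]
pos 14 'a': at 4  → match P0@[11:14],P3@[12:14]
pos 15 'c': at 1 (via fail)
pos 16 'b': at 8  → match P1@[16:16]
pos 17 'a': at 9  → match P3@[15:17]
pos 18 'c': at 1 (via fail)
pos 19 'c': at 2
pos 20 'a': at 6 (via fail)
pos 21 'a': at 7  → match P2@[19:21]
pos 22 'c': at 1 (via fail)

All matches (sorted): [[2,2],[4,1],[5,1],[9,1],[10,0],[10,3],[13,1],[14,0],[14,3],[16,1],[17,3],[21,2]]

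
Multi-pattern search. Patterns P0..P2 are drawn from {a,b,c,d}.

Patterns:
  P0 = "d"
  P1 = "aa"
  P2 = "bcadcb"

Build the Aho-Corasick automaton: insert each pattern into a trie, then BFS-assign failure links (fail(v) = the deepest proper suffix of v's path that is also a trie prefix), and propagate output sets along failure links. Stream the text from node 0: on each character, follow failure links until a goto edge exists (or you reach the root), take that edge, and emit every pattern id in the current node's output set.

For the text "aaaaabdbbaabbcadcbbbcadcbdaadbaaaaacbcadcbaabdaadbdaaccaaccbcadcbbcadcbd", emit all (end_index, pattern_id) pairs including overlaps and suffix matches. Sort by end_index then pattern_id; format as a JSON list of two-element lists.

Construct AC machine:
Trie nodes:
  0='ε' goto a→2 b→4 d→1
  1='d' goto ·  [P0 ends]
  2='a' goto a→3
  3='aa' goto ·  [P1 ends]
  4='b' goto c→5
  5='bc' goto a→6
  6='bca' goto d→7
  7='bcad' goto c→8
  8='bcadc' goto b→9
  9='bcadcb' goto ·  [P2 ends]

BFS fail/out derivation:
  fail(1) 'd': from fail(0)=0 chase 'd': 0 ⇒ 0;  out={0}∪out(0)={0}
  fail(2) 'a': from fail(0)=0 chase 'a': 0 ⇒ 0;  out=∅∪out(0)=∅
  fail(4) 'b': from fail(0)=0 chase 'b': 0 ⇒ 0;  out=∅∪out(0)=∅
  fail(3) 'aa': from fail(2)=0 chase 'a': 0 ⇒ 2;  out={1}∪out(2)={1}
  fail(5) 'bc': from fail(4)=0 chase 'c': 0 ⇒ 0;  out=∅∪out(0)=∅
  fail(6) 'bca': from fail(5)=0 chase 'a': 0 ⇒ 2;  out=∅∪out(2)=∅
  fail(7) 'bcad': from fail(6)=2 chase 'd': 2→0 ⇒ 1;  out=∅∪out(1)={0}
  fail(8) 'bcadc': from fail(7)=1 chase 'c': 1→0 ⇒ 0;  out=∅∪out(0)=∅
  fail(9) 'bcadcb': from fail(8)=0 chase 'b': 0 ⇒ 4;  out={2}∪out(4)={2}

Text stream:
[0] read 'a'  n0⇒n2
[1] read 'a'  n2⇒n3  emit P1@[0:1]
[2] read 'a'  n3⇒n3 (fail-walked)  emit P1@[1:2]
[3] read 'a'  n3⇒n3 (fail-walked)  emit P1@[2:3]
[4] read 'a'  n3⇒n3 (fail-walked)  emit P1@[3:4]
[5] read 'b'  n3⇒n4 (fail-walked)
[6] read 'd'  n4⇒n1 (fail-walked)  emit P0@[6:6]
[7] read 'b'  n1⇒n4 (fail-walked)
[8] read 'b'  n4⇒n4 (fail-walked)
[9] read 'a'  n4⇒n2 (fail-walked)
[10] read 'a'  n2⇒n3  emit P1@[9:10]
[11] read 'b'  n3⇒n4 (fail-walked)
[12] read 'b'  n4⇒n4 (fail-walked)
[13] read 'c'  n4⇒n5
[14] read 'a'  n5⇒n6
[15] read 'd'  n6⇒n7  emit P0@[15:15]
[16] read 'c'  n7⇒n8
[17] read 'b'  n8⇒n9  emit P2@[12:17]
[18] read 'b'  n9⇒n4 (fail-walked)
[19] read 'b'  n4⇒n4 (fail-walked)
[20] read 'c'  n4⇒n5
[21] read 'a'  n5⇒n6
[22] read 'd'  n6⇒n7  emit P0@[22:22]
[23] read 'c'  n7⇒n8
[24] read 'b'  n8⇒n9  emit P2@[19:24]
[25] read 'd'  n9⇒n1 (fail-walked)  emit P0@[25:25]
[26] read 'a'  n1⇒n2 (fail-walked)
[27] read 'a'  n2⇒n3  emit P1@[26:27]
[28] read 'd'  n3⇒n1 (fail-walked)  emit P0@[28:28]
[29] read 'b'  n1⇒n4 (fail-walked)
[30] read 'a'  n4⇒n2 (fail-walked)
[31] read 'a'  n2⇒n3  emit P1@[30:31]
[32] read 'a'  n3⇒n3 (fail-walked)  emit P1@[31:32]
[33] read 'a'  n3⇒n3 (fail-walked)  emit P1@[32:33]
[34] read 'a'  n3⇒n3 (fail-walked)  emit P1@[33:34]
[35] read 'c'  n3⇒n0 (fail-walked)
[36] read 'b'  n0⇒n4
[37] read 'c'  n4⇒n5
[38] read 'a'  n5⇒n6
[39] read 'd'  n6⇒n7  emit P0@[39:39]
[40] read 'c'  n7⇒n8
[41] read 'b'  n8⇒n9  emit P2@[36:41]
[42] read 'a'  n9⇒n2 (fail-walked)
[43] read 'a'  n2⇒n3  emit P1@[42:43]
[44] read 'b'  n3⇒n4 (fail-walked)
[45] read 'd'  n4⇒n1 (fail-walked)  emit P0@[45:45]
[46] read 'a'  n1⇒n2 (fail-walked)
[47] read 'a'  n2⇒n3  emit P1@[46:47]
[48] read 'd'  n3⇒n1 (fail-walked)  emit P0@[48:48]
[49] read 'b'  n1⇒n4 (fail-walked)
[50] read 'd'  n4⇒n1 (fail-walked)  emit P0@[50:50]
[51] read 'a'  n1⇒n2 (fail-walked)
[52] read 'a'  n2⇒n3  emit P1@[51:52]
[53] read 'c'  n3⇒n0 (fail-walked)
[54] read 'c'  n0⇒n0
[55] read 'a'  n0⇒n2
[56] read 'a'  n2⇒n3  emit P1@[55:56]
[57] read 'c'  n3⇒n0 (fail-walked)
[58] read 'c'  n0⇒n0
[59] read 'b'  n0⇒n4
[60] read 'c'  n4⇒n5
[61] read 'a'  n5⇒n6
[62] read 'd'  n6⇒n7  emit P0@[62:62]
[63] read 'c'  n7⇒n8
[64] read 'b'  n8⇒n9  emit P2@[59:64]
[65] read 'b'  n9⇒n4 (fail-walked)
[66] read 'c'  n4⇒n5
[67] read 'a'  n5⇒n6
[68] read 'd'  n6⇒n7  emit P0@[68:68]
[69] read 'c'  n7⇒n8
[70] read 'b'  n8⇒n9  emit P2@[65:70]
[71] read 'd'  n9⇒n1 (fail-walked)  emit P0@[71:71]

Result: [[1,1],[2,1],[3,1],[4,1],[6,0],[10,1],[15,0],[17,2],[22,0],[24,2],[25,0],[27,1],[28,0],[31,1],[32,1],[33,1],[34,1],[39,0],[41,2],[43,1],[45,0],[47,1],[48,0],[50,0],[52,1],[56,1],[62,0],[64,2],[68,0],[70,2],[71,0]]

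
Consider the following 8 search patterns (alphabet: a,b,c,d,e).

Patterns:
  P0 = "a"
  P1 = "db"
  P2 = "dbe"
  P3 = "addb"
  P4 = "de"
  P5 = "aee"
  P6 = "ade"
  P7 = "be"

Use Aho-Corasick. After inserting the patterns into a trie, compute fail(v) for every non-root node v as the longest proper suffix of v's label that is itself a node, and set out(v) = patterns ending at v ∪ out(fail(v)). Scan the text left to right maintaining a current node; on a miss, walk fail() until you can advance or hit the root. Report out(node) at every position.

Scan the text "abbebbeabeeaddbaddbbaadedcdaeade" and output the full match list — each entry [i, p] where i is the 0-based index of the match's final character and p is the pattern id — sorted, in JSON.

Build:
Trie (insert patterns):
  n0 'ε': a→1 b→12 d→2
  n1 'a': d→5 e→9  [P0 ends]
  n2 'd': b→3 e→8
  n3 'db': e→4  [P1 ends]
  n4 'dbe': ·  [P2 ends]
  n5 'ad': d→6 e→11
  n6 'add': b→7
  n7 'addb': ·  [P3 ends]
  n8 'de': ·  [P4 ends]
  n9 'ae': e→10
  n10 'aee': ·  [P5 ends]
  n11 'ade': ·  [P6 ends]
  n12 'b': e→13
  n13 'be': ·  [P7 ends]

Failure links (BFS by depth):
  n1('a'): parent n0 fail=0; on 'a' 0 → fail=0;  out {0}∪∅={0}
  n2('d'): parent n0 fail=0; on 'd' 0 → fail=0;  out ∅∪∅=∅
  n12('b'): parent n0 fail=0; on 'b' 0 → fail=0;  out ∅∪∅=∅
  n3('db'): parent n2 fail=0; on 'b' 0 → fail=12;  out {1}∪∅={1}
  n5('ad'): parent n1 fail=0; on 'd' 0 → fail=2;  out ∅∪∅=∅
  n8('de'): parent n2 fail=0; on 'e' 0 → fail=0;  out {4}∪∅={4}
  n9('ae'): parent n1 fail=0; on 'e' 0 → fail=0;  out ∅∪∅=∅
  n13('be'): parent n12 fail=0; on 'e' 0 → fail=0;  out {7}∪∅={7}
  n4('dbe'): parent n3 fail=12; on 'e' 12 → fail=13;  out {2}∪{7}={2,7}
  n6('add'): parent n5 fail=2; on 'd' 2→0 → fail=2;  out ∅∪∅=∅
  n10('aee'): parent n9 fail=0; on 'e' 0 → fail=0;  out {5}∪∅={5}
  n11('ade'): parent n5 fail=2; on 'e' 2 → fail=8;  out {6}∪{4}={4,6}
  n7('addb'): parent n6 fail=2; on 'b' 2 → fail=3;  out {3}∪{1}={1,3}

Text stream:
pos 0 'a': at 1  → match P0@[0:0]
pos 1 'b': at 12 (fail-walked)
pos 2 'b': at 12 (fail-walked)
pos 3 'e': at 13  → match P7@[2:3]
pos 4 'b': at 12 (fail-walked)
pos 5 'b': at 12 (fail-walked)
pos 6 'e': at 13  → match P7@[5:6]
pos 7 'a': at 1 (fail-walked)  → match P0@[7:7]
pos 8 'b': at 12 (fail-walked)
pos 9 'e': at 13  → match P7@[8:9]
pos 10 'e': at 0 (fail-walked)
pos 11 'a': at 1  → match P0@[11:11]
pos 12 'd': at 5
pos 13 'd': at 6
pos 14 'b': at 7  → match P1@[13:14],P3@[11:14]
pos 15 'a': at 1 (fail-walked)  → match P0@[15:15]
pos 16 'd': at 5
pos 17 'd': at 6
pos 18 'b': at 7  → match P1@[17:18],P3@[15:18]
pos 19 'b': at 12 (fail-walked)
pos 20 'a': at 1 (fail-walked)  → match P0@[20:20]
pos 21 'a': at 1 (fail-walked)  → match P0@[21:21]
pos 22 'd': at 5
pos 23 'e': at 11  → match P4@[22:23],P6@[21:23]
pos 24 'd': at 2 (fail-walked)
pos 25 'c': at 0 (fail-walked)
pos 26 'd': at 2
pos 27 'a': at 1 (fail-walked)  → match P0@[27:27]
pos 28 'e': at 9
pos 29 'a': at 1 (fail-walked)  → match P0@[29:29]
pos 30 'd': at 5
pos 31 'e': at 11  → match P4@[30:31],P6@[29:31]

All matches (sorted): [[0,0],[3,7],[6,7],[7,0],[9,7],[11,0],[14,1],[14,3],[15,0],[18,1],[18,3],[20,0],[21,0],[23,4],[23,6],[27,0],[29,0],[31,4],[31,6]]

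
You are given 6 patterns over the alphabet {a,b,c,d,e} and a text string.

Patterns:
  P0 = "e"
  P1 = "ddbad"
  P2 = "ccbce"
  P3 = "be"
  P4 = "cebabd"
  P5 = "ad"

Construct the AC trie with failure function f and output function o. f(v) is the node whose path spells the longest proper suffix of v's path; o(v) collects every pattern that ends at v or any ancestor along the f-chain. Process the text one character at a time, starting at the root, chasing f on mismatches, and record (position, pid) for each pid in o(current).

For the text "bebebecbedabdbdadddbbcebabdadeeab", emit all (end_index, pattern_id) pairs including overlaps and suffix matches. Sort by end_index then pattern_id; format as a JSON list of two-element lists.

Construct AC machine:
Trie nodes:
  0='ε' goto a→19 b→12 c→7 d→2 e→1
  1='e' goto ·  ←P0
  2='d' goto d→3
  3='dd' goto b→4
  4='ddb' goto a→5
  5='ddba' goto d→6
  6='ddbad' goto ·  ←P1
  7='c' goto c→8 e→14
  8='cc' goto b→9
  9='ccb' goto c→10
  10='ccbc' goto e→11
  11='ccbce' goto ·  ←P2
  12='b' goto e→13
  13='be' goto ·  ←P3
  14='ce' goto b→15
  15='ceb' goto a→16
  16='ceba' goto b→17
  17='cebab' goto d→18
  18='cebabd' goto ·  ←P4
  19='a' goto d→20
  20='ad' goto ·  ←P5

BFS fail/out derivation:
  fail(1) 'e': from fail(0)=0 chase 'e': 0 ⇒ 0;  out={0}∪out(0)={0}
  fail(2) 'd': from fail(0)=0 chase 'd': 0 ⇒ 0;  out=∅∪out(0)=∅
  fail(7) 'c': from fail(0)=0 chase 'c': 0 ⇒ 0;  out=∅∪out(0)=∅
  fail(12) 'b': from fail(0)=0 chase 'b': 0 ⇒ 0;  out=∅∪out(0)=∅
  fail(19) 'a': from fail(0)=0 chase 'a': 0 ⇒ 0;  out=∅∪out(0)=∅
  fail(3) 'dd': from fail(2)=0 chase 'd': 0 ⇒ 2;  out=∅∪out(2)=∅
  fail(8) 'cc': from fail(7)=0 chase 'c': 0 ⇒ 7;  out=∅∪out(7)=∅
  fail(13) 'be': from fail(12)=0 chase 'e': 0 ⇒ 1;  out={3}∪out(1)={0,3}
  fail(14) 'ce': from fail(7)=0 chase 'e': 0 ⇒ 1;  out=∅∪out(1)={0}
  fail(20) 'ad': from fail(19)=0 chase 'd': 0 ⇒ 2;  out={5}∪out(2)={5}
  fail(4) 'ddb': from fail(3)=2 chase 'b': 2→0 ⇒ 12;  out=∅∪out(12)=∅
  fail(9) 'ccb': from fail(8)=7 chase 'b': 7→0 ⇒ 12;  out=∅∪out(12)=∅
  fail(15) 'ceb': from fail(14)=1 chase 'b': 1→0 ⇒ 12;  out=∅∪out(12)=∅
  fail(5) 'ddba': from fail(4)=12 chase 'a': 12→0 ⇒ 19;  out=∅∪out(19)=∅
  fail(10) 'ccbc': from fail(9)=12 chase 'c': 12→0 ⇒ 7;  out=∅∪out(7)=∅
  fail(16) 'ceba': from fail(15)=12 chase 'a': 12→0 ⇒ 19;  out=∅∪out(19)=∅
  fail(6) 'ddbad': from fail(5)=19 chase 'd': 19 ⇒ 20;  out={1}∪out(20)={1,5}
  fail(11) 'ccbce': from fail(10)=7 chase 'e': 7 ⇒ 14;  out={2}∪out(14)={0,2}
  fail(17) 'cebab': from fail(16)=19 chase 'b': 19→0 ⇒ 12;  out=∅∪out(12)=∅
  fail(18) 'cebabd': from fail(17)=12 chase 'd': 12→0 ⇒ 2;  out={4}∪out(2)={4}

Scan:
pos 0 'b': at 12
pos 1 'e': at 13  → match P0@[1:1],P3@[0:1]
pos 2 'b': at 12 (fail-walked)
pos 3 'e': at 13  → match P0@[3:3],P3@[2:3]
pos 4 'b': at 12 (fail-walked)
pos 5 'e': at 13  → match P0@[5:5],P3@[4:5]
pos 6 'c': at 7 (fail-walked)
pos 7 'b': at 12 (fail-walked)
pos 8 'e': at 13  → match P0@[8:8],P3@[7:8]
pos 9 'd': at 2 (fail-walked)
pos 10 'a': at 19 (fail-walked)
pos 11 'b': at 12 (fail-walked)
pos 12 'd': at 2 (fail-walked)
pos 13 'b': at 12 (fail-walked)
pos 14 'd': at 2 (fail-walked)
pos 15 'a': at 19 (fail-walked)
pos 16 'd': at 20  → match P5@[15:16]
pos 17 'd': at 3 (fail-walked)
pos 18 'd': at 3 (fail-walked)
pos 19 'b': at 4
pos 20 'b': at 12 (fail-walked)
pos 21 'c': at 7 (fail-walked)
pos 22 'e': at 14  → match P0@[22:22]
pos 23 'b': at 15
pos 24 'a': at 16
pos 25 'b': at 17
pos 26 'd': at 18  → match P4@[21:26]
pos 27 'a': at 19 (fail-walked)
pos 28 'd': at 20  → match P5@[27:28]
pos 29 'e': at 1 (fail-walked)  → match P0@[29:29]
pos 30 'e': at 1 (fail-walked)  → match P0@[30:30]
pos 31 'a': at 19 (fail-walked)
pos 32 'b': at 12 (fail-walked)

Result: [[1,0],[1,3],[3,0],[3,3],[5,0],[5,3],[8,0],[8,3],[16,5],[22,0],[26,4],[28,5],[29,0],[30,0]]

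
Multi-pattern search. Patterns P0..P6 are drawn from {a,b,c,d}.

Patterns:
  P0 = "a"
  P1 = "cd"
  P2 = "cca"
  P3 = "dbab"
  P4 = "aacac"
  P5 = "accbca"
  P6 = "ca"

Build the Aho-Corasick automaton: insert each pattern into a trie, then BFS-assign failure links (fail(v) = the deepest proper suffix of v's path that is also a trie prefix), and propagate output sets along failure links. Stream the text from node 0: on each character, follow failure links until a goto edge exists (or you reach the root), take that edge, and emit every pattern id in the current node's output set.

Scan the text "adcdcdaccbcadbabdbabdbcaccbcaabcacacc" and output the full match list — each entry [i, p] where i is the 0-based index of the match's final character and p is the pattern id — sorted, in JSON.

Build:
Trie nodes:
  0='ε' goto a→1 c→2 d→6
  1='a' goto a→10 c→14  ←P0
  2='c' goto a→19 c→4 d→3
  3='cd' goto ·  ←P1
  4='cc' goto a→5
  5='cca' goto ·  ←P2
  6='d' goto b→7
  7='db' goto a→8
  8='dba' goto b→9
  9='dbab' goto ·  ←P3
  10='aa' goto c→11
  11='aac' goto a→12
  12='aaca' goto c→13
  13='aacac' goto ·  ←P4
  14='ac' goto c→15
  15='acc' goto b→16
  16='accb' goto c→17
  17='accbc' goto a→18
  18='accbca' goto ·  ←P5
  19='ca' goto ·  ←P6

BFS fail/out derivation:
  fail(1) 'a': from fail(0)=0 chase 'a': 0 ⇒ 0;  out={0}∪out(0)={0}
  fail(2) 'c': from fail(0)=0 chase 'c': 0 ⇒ 0;  out=∅∪out(0)=∅
  fail(6) 'd': from fail(0)=0 chase 'd': 0 ⇒ 0;  out=∅∪out(0)=∅
  fail(3) 'cd': from fail(2)=0 chase 'd': 0 ⇒ 6;  out={1}∪out(6)={1}
  fail(4) 'cc': from fail(2)=0 chase 'c': 0 ⇒ 2;  out=∅∪out(2)=∅
  fail(7) 'db': from fail(6)=0 chase 'b': 0 ⇒ 0;  out=∅∪out(0)=∅
  fail(10) 'aa': from fail(1)=0 chase 'a': 0 ⇒ 1;  out=∅∪out(1)={0}
  fail(14) 'ac': from fail(1)=0 chase 'c': 0 ⇒ 2;  out=∅∪out(2)=∅
  fail(19) 'ca': from fail(2)=0 chase 'a': 0 ⇒ 1;  out={6}∪out(1)={0,6}
  fail(5) 'cca': from fail(4)=2 chase 'a': 2 ⇒ 19;  out={2}∪out(19)={0,2,6}
  fail(8) 'dba': from fail(7)=0 chase 'a': 0 ⇒ 1;  out=∅∪out(1)={0}
  fail(11) 'aac': from fail(10)=1 chase 'c': 1 ⇒ 14;  out=∅∪out(14)=∅
  fail(15) 'acc': from fail(14)=2 chase 'c': 2 ⇒ 4;  out=∅∪out(4)=∅
  fail(9) 'dbab': from fail(8)=1 chase 'b': 1→0 ⇒ 0;  out={3}∪out(0)={3}
  fail(12) 'aaca': from fail(11)=14 chase 'a': 14→2 ⇒ 19;  out=∅∪out(19)={0,6}
  fail(16) 'accb': from fail(15)=4 chase 'b': 4→2→0 ⇒ 0;  out=∅∪out(0)=∅
  fail(13) 'aacac': from fail(12)=19 chase 'c': 19→1 ⇒ 14;  out={4}∪out(14)={4}
  fail(17) 'accbc': from fail(16)=0 chase 'c': 0 ⇒ 2;  out=∅∪out(2)=∅
  fail(18) 'accbca': from fail(17)=2 chase 'a': 2 ⇒ 19;  out={5}∪out(19)={0,5,6}

Scan:
[0] read 'a'  n0⇒n1  ** P0@[0:0]
[1] read 'd'  n1⇒n6 (fail-walked)
[2] read 'c'  n6⇒n2 (fail-walked)
[3] read 'd'  n2⇒n3  ** P1@[2:3]
[4] read 'c'  n3⇒n2 (fail-walked)
[5] read 'd'  n2⇒n3  ** P1@[4:5]
[6] read 'a'  n3⇒n1 (fail-walked)  ** P0@[6:6]
[7] read 'c'  n1⇒n14
[8] read 'c'  n14⇒n15
[9] read 'b'  n15⇒n16
[10] read 'c'  n16⇒n17
[11] read 'a'  n17⇒n18  ** P0@[11:11],P5@[6:11],P6@[10:11]
[12] read 'd'  n18⇒n6 (fail-walked)
[13] read 'b'  n6⇒n7
[14] read 'a'  n7⇒n8  ** P0@[14:14]
[15] read 'b'  n8⇒n9  ** P3@[12:15]
[16] read 'd'  n9⇒n6 (fail-walked)
[17] read 'b'  n6⇒n7
[18] read 'a'  n7⇒n8  ** P0@[18:18]
[19] read 'b'  n8⇒n9  ** P3@[16:19]
[20] read 'd'  n9⇒n6 (fail-walked)
[21] read 'b'  n6⇒n7
[22] read 'c'  n7⇒n2 (fail-walked)
[23] read 'a'  n2⇒n19  ** P0@[23:23],P6@[22:23]
[24] read 'c'  n19⇒n14 (fail-walked)
[25] read 'c'  n14⇒n15
[26] read 'b'  n15⇒n16
[27] read 'c'  n16⇒n17
[28] read 'a'  n17⇒n18  ** P0@[28:28],P5@[23:28],P6@[27:28]
[29] read 'a'  n18⇒n10 (fail-walked)  ** P0@[29:29]
[30] read 'b'  n10⇒n0 (fail-walked)
[31] read 'c'  n0⇒n2
[32] read 'a'  n2⇒n19  ** P0@[32:32],P6@[31:32]
[33] read 'c'  n19⇒n14 (fail-walked)
[34] read 'a'  n14⇒n19 (fail-walked)  ** P0@[34:34],P6@[33:34]
[35] read 'c'  n19⇒n14 (fail-walked)
[36] read 'c'  n14⇒n15

All matches (sorted): [[0,0],[3,1],[5,1],[6,0],[11,0],[11,5],[11,6],[14,0],[15,3],[18,0],[19,3],[23,0],[23,6],[28,0],[28,5],[28,6],[29,0],[32,0],[32,6],[34,0],[34,6]]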